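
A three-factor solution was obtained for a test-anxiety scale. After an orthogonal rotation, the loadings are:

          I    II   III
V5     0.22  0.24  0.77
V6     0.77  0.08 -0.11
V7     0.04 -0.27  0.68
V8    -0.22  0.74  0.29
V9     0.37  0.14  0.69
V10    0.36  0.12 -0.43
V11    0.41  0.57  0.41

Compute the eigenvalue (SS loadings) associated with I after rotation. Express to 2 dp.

SS loadings for I = 0.22² + 0.77² + 0.04² + (-0.22)² + 0.37² + 0.36² + 0.41² = 0.0484 + 0.5929 + 0.0016 + 0.0484 + 0.1369 + 0.1296 + 0.1681 = 1.1259

1.13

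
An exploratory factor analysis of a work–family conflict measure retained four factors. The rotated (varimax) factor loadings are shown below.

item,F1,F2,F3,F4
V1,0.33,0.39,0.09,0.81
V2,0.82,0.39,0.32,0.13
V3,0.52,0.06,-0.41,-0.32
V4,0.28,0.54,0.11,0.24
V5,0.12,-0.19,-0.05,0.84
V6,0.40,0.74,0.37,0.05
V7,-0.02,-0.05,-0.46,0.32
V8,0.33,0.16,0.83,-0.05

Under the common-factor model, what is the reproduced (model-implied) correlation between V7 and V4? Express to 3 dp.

r̂ = Σ λ_i·λ_j across factors = (-0.02)(0.28) + (-0.05)(0.54) + (-0.46)(0.11) + (0.32)(0.24)
  = -0.0056 -0.0270 -0.0506 +0.0768 = -0.0064

-0.006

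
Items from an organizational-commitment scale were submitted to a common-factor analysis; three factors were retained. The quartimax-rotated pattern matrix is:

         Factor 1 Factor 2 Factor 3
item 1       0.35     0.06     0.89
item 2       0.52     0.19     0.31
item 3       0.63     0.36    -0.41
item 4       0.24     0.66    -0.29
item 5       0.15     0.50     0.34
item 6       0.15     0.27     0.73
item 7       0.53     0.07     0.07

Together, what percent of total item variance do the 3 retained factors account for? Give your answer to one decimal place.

55.7%

Communalities: 0.9182, 0.4026, 0.6946, 0.5773, 0.3881, 0.6283, 0.2907; Σh² = 3.8998.
Total variance with 7 standardized items is 7, so the solution explains 3.8998/7 = 0.5571 = 55.71%.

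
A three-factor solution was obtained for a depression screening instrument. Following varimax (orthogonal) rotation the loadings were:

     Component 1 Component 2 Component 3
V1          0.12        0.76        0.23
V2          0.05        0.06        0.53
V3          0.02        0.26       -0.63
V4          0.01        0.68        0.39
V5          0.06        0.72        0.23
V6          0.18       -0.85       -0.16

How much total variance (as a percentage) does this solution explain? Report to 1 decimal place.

SS loadings by factor: 0.0534, 2.3521, 0.9613; total = 3.3668.
Total variance with 6 standardized items is 6, so the solution explains 3.3668/6 = 0.5611 = 56.11%.

56.1%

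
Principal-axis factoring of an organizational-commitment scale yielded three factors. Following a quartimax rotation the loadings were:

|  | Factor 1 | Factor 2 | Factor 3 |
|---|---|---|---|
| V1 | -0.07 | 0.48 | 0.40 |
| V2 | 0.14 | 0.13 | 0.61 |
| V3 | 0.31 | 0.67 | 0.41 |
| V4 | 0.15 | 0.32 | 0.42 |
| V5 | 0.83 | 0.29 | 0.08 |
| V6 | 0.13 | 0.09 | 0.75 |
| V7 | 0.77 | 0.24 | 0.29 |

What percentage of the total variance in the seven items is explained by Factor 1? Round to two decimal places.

20.60%

SS loadings for Factor 1 = (-0.07)² + 0.14² + 0.31² + 0.15² + 0.83² + 0.13² + 0.77² = 1.4418
With 7 standardized items, total variance = 7. Proportion = 1.4418/7 = 0.2060 → 20.60%.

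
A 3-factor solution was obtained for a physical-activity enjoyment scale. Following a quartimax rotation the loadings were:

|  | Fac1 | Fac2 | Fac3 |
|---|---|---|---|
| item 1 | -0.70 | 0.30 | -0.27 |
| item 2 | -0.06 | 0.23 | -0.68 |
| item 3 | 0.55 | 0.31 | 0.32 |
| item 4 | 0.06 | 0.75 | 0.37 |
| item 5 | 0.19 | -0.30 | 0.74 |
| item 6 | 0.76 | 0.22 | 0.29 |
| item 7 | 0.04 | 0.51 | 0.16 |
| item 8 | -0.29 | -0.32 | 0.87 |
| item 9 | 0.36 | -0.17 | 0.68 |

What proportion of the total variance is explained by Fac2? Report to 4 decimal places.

SS loadings for Fac2 = 0.30² + 0.23² + 0.31² + 0.75² + (-0.30)² + 0.22² + 0.51² + (-0.32)² + (-0.17)² = 1.3313
Proportion of variance = 1.3313 / 9 = 0.1479.

0.1479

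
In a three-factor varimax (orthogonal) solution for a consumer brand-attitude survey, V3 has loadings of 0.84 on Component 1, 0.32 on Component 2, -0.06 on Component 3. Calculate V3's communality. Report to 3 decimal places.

h² = 0.84² + 0.32² + (-0.06)² = 0.7056 + 0.1024 + 0.0036 = 0.8116

0.812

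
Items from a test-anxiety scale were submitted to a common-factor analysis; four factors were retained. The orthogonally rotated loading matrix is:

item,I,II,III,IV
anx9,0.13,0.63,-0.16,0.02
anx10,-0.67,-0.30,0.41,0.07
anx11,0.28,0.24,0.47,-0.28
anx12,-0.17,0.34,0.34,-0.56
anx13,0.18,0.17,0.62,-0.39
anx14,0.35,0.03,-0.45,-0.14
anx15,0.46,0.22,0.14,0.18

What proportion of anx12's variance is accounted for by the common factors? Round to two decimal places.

h² = (-0.17)² + 0.34² + 0.34² + (-0.56)² = 0.0289 + 0.1156 + 0.1156 + 0.3136 = 0.5737

0.57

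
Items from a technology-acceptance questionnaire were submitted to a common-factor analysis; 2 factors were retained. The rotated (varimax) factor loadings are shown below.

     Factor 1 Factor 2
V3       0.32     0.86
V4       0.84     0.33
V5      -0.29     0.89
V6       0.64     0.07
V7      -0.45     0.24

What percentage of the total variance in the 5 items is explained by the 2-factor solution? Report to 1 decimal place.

64.1%

Communalities: 0.8420, 0.8145, 0.8762, 0.4145, 0.2601; Σh² = 3.2073.
Total variance with 5 standardized items is 5, so the solution explains 3.2073/5 = 0.6415 = 64.15%.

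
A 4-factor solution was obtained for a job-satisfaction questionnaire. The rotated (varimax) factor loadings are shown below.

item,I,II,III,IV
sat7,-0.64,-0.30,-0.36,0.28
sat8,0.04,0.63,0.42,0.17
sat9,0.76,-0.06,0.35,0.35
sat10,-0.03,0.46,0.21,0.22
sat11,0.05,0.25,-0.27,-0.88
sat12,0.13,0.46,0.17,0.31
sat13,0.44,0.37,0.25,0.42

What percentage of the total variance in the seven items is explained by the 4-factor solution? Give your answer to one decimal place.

61.1%

SS loadings by factor: 1.2027, 1.1131, 0.6369, 1.3251; total = 4.2778.
Total variance with 7 standardized items is 7, so the solution explains 4.2778/7 = 0.6111 = 61.11%.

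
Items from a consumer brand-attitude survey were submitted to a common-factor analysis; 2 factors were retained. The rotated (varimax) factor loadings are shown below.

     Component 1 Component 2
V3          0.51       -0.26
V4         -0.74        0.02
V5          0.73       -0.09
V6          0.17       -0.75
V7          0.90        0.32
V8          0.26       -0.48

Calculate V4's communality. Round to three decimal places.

h² = (-0.74)² + 0.02² = 0.5476 + 0.0004 = 0.5480

0.548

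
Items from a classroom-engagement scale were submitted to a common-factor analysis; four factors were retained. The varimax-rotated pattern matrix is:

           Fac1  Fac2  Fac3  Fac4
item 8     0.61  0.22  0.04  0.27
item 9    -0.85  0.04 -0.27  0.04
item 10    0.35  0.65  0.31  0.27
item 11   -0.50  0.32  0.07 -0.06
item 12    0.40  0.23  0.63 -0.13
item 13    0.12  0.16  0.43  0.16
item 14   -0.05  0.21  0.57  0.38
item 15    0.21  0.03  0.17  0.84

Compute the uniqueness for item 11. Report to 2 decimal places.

h² = (-0.50)² + 0.32² + 0.07² + (-0.06)² = 0.2500 + 0.1024 + 0.0049 + 0.0036 = 0.3609
Uniqueness u² = 1 − h² = 1 − 0.3609 = 0.6391

0.64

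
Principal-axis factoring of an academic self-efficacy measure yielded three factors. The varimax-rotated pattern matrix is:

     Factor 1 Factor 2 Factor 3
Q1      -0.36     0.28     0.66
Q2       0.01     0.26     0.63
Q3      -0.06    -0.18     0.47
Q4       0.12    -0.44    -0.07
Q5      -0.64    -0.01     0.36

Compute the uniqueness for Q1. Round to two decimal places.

0.36

h² = (-0.36)² + 0.28² + 0.66² = 0.1296 + 0.0784 + 0.4356 = 0.6436
Uniqueness u² = 1 − h² = 1 − 0.6436 = 0.3564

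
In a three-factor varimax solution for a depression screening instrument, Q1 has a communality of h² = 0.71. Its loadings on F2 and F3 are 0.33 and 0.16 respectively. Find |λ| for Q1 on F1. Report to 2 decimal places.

Under orthogonal rotation h² = Σλ², so λ_F1² = h² − (0.1345) = 0.71 − 0.1345 = 0.5755.
|λ| = √0.5755 = 0.7586.

0.76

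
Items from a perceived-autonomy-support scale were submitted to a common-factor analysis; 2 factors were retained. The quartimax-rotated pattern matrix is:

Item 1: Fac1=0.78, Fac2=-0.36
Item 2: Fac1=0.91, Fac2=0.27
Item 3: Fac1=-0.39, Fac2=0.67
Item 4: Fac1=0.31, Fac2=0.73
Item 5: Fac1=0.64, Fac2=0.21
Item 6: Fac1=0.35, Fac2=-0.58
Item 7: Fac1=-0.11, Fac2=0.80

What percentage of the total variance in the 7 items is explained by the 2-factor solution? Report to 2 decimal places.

63.34%

Communalities: 0.7380, 0.9010, 0.6010, 0.6290, 0.4537, 0.4589, 0.6521; Σh² = 4.4337.
Total variance with 7 standardized items is 7, so the solution explains 4.4337/7 = 0.6334 = 63.34%.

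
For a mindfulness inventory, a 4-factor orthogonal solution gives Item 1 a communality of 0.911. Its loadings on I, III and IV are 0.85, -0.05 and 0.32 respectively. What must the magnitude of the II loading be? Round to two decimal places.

0.29

Under orthogonal rotation h² = Σλ², so λ_II² = h² − (0.8274) = 0.911 − 0.8274 = 0.0836.
|λ| = √0.0836 = 0.2891.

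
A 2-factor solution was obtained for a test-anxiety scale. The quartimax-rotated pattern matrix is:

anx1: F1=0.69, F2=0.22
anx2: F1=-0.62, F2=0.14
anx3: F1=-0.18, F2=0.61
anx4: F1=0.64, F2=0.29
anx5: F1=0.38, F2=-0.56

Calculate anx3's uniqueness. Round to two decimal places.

0.60

h² = (-0.18)² + 0.61² = 0.0324 + 0.3721 = 0.4045
Uniqueness u² = 1 − h² = 1 − 0.4045 = 0.5955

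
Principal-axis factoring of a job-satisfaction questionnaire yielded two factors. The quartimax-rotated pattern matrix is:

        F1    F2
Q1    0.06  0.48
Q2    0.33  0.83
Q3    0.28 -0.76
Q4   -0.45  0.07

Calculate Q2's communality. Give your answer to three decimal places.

0.798

h² = 0.33² + 0.83² = 0.1089 + 0.6889 = 0.7978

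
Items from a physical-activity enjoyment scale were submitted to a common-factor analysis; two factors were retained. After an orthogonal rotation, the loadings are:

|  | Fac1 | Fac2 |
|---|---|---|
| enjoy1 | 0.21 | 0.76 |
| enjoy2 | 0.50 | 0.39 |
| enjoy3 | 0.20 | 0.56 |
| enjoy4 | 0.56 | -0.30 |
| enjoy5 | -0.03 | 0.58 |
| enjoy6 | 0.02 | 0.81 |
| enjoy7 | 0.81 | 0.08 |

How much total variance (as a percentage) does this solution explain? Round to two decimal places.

49.10%

SS loadings by factor: 1.3051, 2.1322; total = 3.4373.
Total variance with 7 standardized items is 7, so the solution explains 3.4373/7 = 0.4910 = 49.10%.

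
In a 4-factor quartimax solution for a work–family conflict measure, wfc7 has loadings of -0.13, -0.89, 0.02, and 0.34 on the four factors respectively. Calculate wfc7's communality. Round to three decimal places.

0.925

h² = (-0.13)² + (-0.89)² + 0.02² + 0.34² = 0.0169 + 0.7921 + 0.0004 + 0.1156 = 0.9250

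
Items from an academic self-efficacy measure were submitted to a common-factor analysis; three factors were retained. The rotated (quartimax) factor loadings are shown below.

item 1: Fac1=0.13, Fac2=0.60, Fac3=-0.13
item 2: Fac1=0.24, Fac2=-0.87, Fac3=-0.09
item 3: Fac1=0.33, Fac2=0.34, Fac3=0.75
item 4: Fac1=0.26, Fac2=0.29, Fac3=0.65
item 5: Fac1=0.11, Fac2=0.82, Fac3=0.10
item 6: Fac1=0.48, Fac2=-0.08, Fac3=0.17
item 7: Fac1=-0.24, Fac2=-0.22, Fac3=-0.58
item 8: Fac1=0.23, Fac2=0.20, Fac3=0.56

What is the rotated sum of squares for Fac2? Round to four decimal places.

2.0838

SS loadings for Fac2 = 0.60² + (-0.87)² + 0.34² + 0.29² + 0.82² + (-0.08)² + (-0.22)² + 0.20² = 0.3600 + 0.7569 + 0.1156 + 0.0841 + 0.6724 + 0.0064 + 0.0484 + 0.0400 = 2.0838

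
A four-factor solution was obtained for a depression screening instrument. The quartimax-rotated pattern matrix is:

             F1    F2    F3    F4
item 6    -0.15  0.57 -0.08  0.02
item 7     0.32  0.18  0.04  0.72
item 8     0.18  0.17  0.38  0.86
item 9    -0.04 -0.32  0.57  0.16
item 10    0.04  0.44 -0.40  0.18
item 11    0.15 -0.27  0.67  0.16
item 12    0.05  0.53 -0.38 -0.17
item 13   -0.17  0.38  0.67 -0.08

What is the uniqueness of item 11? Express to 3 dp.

h² = 0.15² + (-0.27)² + 0.67² + 0.16² = 0.0225 + 0.0729 + 0.4489 + 0.0256 = 0.5699
Uniqueness u² = 1 − h² = 1 − 0.5699 = 0.4301

0.430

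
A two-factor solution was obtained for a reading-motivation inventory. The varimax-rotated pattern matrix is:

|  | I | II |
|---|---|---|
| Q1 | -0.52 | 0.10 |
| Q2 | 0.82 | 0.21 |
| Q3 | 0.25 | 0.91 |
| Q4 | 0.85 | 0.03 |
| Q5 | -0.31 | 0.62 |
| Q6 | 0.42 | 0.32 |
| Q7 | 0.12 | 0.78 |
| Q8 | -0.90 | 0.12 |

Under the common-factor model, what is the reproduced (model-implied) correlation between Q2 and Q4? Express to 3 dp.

r̂ = Σ λ_i·λ_j across factors = (0.82)(0.85) + (0.21)(0.03)
  = +0.6970 +0.0063 = 0.7033

0.703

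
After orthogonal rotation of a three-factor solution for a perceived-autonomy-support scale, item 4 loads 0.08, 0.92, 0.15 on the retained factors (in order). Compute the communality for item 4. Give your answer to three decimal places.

0.875

h² = 0.08² + 0.92² + 0.15² = 0.0064 + 0.8464 + 0.0225 = 0.8753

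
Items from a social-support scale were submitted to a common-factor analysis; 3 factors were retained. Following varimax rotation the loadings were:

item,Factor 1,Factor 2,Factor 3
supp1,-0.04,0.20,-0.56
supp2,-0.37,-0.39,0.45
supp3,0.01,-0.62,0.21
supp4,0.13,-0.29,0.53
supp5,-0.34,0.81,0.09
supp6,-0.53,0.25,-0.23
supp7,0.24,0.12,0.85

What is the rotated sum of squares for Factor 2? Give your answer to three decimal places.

1.394

SS loadings for Factor 2 = 0.20² + (-0.39)² + (-0.62)² + (-0.29)² + 0.81² + 0.25² + 0.12² = 0.0400 + 0.1521 + 0.3844 + 0.0841 + 0.6561 + 0.0625 + 0.0144 = 1.3936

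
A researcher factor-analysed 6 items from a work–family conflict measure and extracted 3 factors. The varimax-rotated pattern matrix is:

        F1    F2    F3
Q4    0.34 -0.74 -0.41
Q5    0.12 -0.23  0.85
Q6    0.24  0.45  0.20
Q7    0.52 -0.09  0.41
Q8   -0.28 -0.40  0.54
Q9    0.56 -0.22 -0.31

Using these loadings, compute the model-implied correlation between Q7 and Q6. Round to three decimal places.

r̂ = Σ λ_i·λ_j across factors = (0.52)(0.24) + (-0.09)(0.45) + (0.41)(0.20)
  = +0.1248 -0.0405 +0.0820 = 0.1663

0.166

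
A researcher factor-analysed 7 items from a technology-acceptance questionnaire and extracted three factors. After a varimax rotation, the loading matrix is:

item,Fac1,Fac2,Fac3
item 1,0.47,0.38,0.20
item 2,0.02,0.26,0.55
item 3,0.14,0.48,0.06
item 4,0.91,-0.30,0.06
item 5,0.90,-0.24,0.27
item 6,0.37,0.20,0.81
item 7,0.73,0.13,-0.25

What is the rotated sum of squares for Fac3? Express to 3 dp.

1.141

SS loadings for Fac3 = 0.20² + 0.55² + 0.06² + 0.06² + 0.27² + 0.81² + (-0.25)² = 0.0400 + 0.3025 + 0.0036 + 0.0036 + 0.0729 + 0.6561 + 0.0625 = 1.1412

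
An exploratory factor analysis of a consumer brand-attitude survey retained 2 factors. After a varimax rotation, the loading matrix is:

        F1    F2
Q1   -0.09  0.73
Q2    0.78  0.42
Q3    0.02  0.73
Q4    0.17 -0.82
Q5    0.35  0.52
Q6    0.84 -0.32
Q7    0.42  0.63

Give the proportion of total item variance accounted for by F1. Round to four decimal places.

SS loadings for F1 = (-0.09)² + 0.78² + 0.02² + 0.17² + 0.35² + 0.84² + 0.42² = 1.6503
Proportion of variance = 1.6503 / 7 = 0.2358.

0.2358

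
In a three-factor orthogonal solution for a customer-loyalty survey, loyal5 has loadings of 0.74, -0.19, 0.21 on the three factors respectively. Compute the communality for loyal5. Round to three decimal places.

0.628

h² = 0.74² + (-0.19)² + 0.21² = 0.5476 + 0.0361 + 0.0441 = 0.6278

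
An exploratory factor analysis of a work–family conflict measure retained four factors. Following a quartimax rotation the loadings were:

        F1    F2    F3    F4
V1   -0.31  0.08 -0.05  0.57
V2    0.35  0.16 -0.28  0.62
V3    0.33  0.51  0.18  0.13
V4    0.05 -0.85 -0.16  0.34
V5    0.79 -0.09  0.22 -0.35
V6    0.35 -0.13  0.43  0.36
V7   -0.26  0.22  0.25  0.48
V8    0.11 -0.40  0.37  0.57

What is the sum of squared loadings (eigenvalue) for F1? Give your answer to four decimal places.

1.1563

SS loadings for F1 = (-0.31)² + 0.35² + 0.33² + 0.05² + 0.79² + 0.35² + (-0.26)² + 0.11² = 0.0961 + 0.1225 + 0.1089 + 0.0025 + 0.6241 + 0.1225 + 0.0676 + 0.0121 = 1.1563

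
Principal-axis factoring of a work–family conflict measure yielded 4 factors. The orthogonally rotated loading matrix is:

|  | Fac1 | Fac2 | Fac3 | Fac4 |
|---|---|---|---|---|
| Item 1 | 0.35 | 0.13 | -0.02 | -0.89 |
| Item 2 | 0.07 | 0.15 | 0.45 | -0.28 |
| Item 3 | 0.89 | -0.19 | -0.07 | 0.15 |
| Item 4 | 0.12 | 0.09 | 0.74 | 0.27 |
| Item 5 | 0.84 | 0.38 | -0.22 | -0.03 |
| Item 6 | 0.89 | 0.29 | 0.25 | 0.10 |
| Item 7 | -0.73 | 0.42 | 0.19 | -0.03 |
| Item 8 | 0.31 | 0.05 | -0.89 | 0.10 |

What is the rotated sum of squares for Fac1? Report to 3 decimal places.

SS loadings for Fac1 = 0.35² + 0.07² + 0.89² + 0.12² + 0.84² + 0.89² + (-0.73)² + 0.31² = 0.1225 + 0.0049 + 0.7921 + 0.0144 + 0.7056 + 0.7921 + 0.5329 + 0.0961 = 3.0606

3.061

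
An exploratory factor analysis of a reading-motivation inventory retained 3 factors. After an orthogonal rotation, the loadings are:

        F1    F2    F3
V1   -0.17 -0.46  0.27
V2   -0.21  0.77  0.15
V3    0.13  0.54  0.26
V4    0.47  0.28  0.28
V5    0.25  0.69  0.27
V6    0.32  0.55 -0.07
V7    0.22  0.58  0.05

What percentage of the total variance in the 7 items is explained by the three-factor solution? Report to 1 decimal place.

44.8%

SS loadings by factor: 0.5241, 2.2895, 0.3217; total = 3.1353.
Total variance with 7 standardized items is 7, so the solution explains 3.1353/7 = 0.4479 = 44.79%.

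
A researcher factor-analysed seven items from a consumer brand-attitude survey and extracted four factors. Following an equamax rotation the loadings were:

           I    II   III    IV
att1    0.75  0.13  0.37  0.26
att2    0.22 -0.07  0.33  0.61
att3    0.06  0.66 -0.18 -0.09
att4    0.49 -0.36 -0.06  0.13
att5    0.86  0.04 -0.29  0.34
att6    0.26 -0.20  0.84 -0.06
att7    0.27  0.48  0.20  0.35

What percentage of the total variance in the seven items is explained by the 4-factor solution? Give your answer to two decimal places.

63.02%

Communalities: 0.7839, 0.5343, 0.4797, 0.3902, 0.9409, 0.8168, 0.4658; Σh² = 4.4116.
Total variance with 7 standardized items is 7, so the solution explains 4.4116/7 = 0.6302 = 63.02%.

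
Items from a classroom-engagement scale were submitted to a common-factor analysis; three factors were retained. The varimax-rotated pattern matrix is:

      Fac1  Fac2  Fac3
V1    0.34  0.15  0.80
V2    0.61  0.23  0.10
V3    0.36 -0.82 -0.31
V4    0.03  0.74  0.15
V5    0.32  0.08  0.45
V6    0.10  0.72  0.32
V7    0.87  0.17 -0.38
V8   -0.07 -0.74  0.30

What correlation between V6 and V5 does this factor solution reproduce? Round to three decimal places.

0.234

r̂ = Σ λ_i·λ_j across factors = (0.10)(0.32) + (0.72)(0.08) + (0.32)(0.45)
  = +0.0320 +0.0576 +0.1440 = 0.2336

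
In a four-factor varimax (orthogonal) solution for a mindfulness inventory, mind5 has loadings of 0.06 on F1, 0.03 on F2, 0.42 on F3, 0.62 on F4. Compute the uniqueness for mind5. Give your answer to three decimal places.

0.435

h² = 0.06² + 0.03² + 0.42² + 0.62² = 0.0036 + 0.0009 + 0.1764 + 0.3844 = 0.5653
Uniqueness u² = 1 − h² = 1 − 0.5653 = 0.4347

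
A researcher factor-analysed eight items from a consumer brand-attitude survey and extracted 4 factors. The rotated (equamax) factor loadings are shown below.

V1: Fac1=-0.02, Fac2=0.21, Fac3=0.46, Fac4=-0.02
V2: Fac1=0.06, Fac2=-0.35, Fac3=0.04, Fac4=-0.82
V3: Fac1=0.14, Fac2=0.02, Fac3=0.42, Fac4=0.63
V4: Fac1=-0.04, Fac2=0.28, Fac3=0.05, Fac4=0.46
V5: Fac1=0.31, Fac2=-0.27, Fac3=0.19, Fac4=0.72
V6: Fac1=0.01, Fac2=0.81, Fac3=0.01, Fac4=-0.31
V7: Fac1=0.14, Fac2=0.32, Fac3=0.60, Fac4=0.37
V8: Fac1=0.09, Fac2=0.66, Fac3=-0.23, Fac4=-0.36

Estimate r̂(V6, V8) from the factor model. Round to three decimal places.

0.645

r̂ = Σ λ_i·λ_j across factors = (0.01)(0.09) + (0.81)(0.66) + (0.01)(-0.23) + (-0.31)(-0.36)
  = +0.0009 +0.5346 -0.0023 +0.1116 = 0.6448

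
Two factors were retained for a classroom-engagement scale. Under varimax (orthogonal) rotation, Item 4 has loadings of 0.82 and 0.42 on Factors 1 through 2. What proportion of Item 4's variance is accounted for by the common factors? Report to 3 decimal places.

0.849

h² = 0.82² + 0.42² = 0.6724 + 0.1764 = 0.8488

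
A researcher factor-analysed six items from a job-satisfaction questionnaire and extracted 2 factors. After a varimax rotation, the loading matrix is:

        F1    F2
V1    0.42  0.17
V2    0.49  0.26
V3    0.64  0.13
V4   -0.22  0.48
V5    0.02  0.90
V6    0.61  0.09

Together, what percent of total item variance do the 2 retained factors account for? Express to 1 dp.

Communalities: 0.2053, 0.3077, 0.4265, 0.2788, 0.8104, 0.3802; Σh² = 2.4089.
Total variance with 6 standardized items is 6, so the solution explains 2.4089/6 = 0.4015 = 40.15%.

40.1%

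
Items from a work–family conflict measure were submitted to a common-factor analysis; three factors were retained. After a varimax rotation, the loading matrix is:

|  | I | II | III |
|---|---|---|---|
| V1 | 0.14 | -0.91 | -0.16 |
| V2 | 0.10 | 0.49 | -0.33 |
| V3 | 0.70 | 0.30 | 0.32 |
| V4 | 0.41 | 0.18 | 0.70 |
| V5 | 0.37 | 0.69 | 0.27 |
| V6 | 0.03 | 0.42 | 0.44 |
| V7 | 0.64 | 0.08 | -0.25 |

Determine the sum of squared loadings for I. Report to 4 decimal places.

1.2351

SS loadings for I = 0.14² + 0.10² + 0.70² + 0.41² + 0.37² + 0.03² + 0.64² = 0.0196 + 0.0100 + 0.4900 + 0.1681 + 0.1369 + 0.0009 + 0.4096 = 1.2351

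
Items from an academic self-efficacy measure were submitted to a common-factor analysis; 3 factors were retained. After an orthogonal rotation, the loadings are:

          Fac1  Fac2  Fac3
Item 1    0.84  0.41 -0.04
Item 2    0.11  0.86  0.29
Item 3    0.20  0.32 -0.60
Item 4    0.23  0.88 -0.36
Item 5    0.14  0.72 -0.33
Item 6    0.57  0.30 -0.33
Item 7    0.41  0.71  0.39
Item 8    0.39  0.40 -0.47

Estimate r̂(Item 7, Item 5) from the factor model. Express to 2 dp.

r̂ = Σ λ_i·λ_j across factors = (0.41)(0.14) + (0.71)(0.72) + (0.39)(-0.33)
  = +0.0574 +0.5112 -0.1287 = 0.4399

0.44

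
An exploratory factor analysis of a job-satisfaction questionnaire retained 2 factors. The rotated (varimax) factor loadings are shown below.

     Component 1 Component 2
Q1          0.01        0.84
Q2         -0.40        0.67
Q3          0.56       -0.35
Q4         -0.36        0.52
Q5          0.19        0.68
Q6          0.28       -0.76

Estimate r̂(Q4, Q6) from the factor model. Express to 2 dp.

r̂ = Σ λ_i·λ_j across factors = (-0.36)(0.28) + (0.52)(-0.76)
  = -0.1008 -0.3952 = -0.4960

-0.50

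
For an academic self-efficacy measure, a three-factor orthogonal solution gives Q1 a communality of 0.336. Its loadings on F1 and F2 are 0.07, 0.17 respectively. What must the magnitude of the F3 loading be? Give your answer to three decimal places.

Under orthogonal rotation h² = Σλ², so λ_F3² = h² − (0.0338) = 0.336 − 0.0338 = 0.3022.
|λ| = √0.3022 = 0.5497.

0.550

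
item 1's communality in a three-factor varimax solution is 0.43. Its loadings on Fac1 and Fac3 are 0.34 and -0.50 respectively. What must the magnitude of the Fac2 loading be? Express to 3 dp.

Under orthogonal rotation h² = Σλ², so λ_Fac2² = h² − (0.3656) = 0.43 − 0.3656 = 0.0644.
|λ| = √0.0644 = 0.2538.

0.254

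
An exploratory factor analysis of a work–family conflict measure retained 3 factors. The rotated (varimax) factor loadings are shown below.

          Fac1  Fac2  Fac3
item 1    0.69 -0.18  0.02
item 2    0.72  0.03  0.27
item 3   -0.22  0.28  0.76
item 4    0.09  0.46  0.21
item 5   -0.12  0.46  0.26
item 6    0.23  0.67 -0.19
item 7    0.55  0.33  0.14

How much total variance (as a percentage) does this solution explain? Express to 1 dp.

SS loadings by factor: 1.4208, 1.0927, 0.8183; total = 3.3318.
Total variance with 7 standardized items is 7, so the solution explains 3.3318/7 = 0.4760 = 47.60%.

47.6%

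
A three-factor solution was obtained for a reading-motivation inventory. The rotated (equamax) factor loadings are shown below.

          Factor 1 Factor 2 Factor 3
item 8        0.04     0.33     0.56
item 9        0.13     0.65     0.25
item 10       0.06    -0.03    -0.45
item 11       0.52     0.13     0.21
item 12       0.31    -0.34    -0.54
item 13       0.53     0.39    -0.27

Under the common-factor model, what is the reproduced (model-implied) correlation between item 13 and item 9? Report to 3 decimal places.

0.255

r̂ = Σ λ_i·λ_j across factors = (0.53)(0.13) + (0.39)(0.65) + (-0.27)(0.25)
  = +0.0689 +0.2535 -0.0675 = 0.2549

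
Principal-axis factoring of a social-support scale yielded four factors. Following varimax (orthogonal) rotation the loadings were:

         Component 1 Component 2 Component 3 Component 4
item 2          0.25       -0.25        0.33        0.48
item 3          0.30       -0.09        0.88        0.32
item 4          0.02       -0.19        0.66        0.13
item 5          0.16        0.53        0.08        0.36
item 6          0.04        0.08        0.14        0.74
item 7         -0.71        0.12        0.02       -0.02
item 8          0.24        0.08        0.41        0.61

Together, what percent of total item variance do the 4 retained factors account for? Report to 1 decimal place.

58.1%

SS loadings by factor: 0.7418, 0.4148, 1.5134, 1.3994; total = 4.0694.
Total variance with 7 standardized items is 7, so the solution explains 4.0694/7 = 0.5813 = 58.13%.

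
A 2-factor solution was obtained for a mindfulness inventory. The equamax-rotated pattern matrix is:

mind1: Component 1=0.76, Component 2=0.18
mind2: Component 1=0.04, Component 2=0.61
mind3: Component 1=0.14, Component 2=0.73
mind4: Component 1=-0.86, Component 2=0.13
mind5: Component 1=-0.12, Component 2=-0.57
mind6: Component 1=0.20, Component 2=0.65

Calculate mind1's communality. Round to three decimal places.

h² = 0.76² + 0.18² = 0.5776 + 0.0324 = 0.6100

0.610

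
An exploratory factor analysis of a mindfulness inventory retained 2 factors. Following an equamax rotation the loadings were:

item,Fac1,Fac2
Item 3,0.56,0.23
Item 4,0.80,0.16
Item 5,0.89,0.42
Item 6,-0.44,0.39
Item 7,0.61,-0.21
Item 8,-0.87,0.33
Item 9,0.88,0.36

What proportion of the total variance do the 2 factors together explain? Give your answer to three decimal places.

SS loadings by factor: 3.8427, 0.6896; total = 4.5323.
Total variance with 7 standardized items is 7, so the solution explains 4.5323/7 = 0.6475.

0.647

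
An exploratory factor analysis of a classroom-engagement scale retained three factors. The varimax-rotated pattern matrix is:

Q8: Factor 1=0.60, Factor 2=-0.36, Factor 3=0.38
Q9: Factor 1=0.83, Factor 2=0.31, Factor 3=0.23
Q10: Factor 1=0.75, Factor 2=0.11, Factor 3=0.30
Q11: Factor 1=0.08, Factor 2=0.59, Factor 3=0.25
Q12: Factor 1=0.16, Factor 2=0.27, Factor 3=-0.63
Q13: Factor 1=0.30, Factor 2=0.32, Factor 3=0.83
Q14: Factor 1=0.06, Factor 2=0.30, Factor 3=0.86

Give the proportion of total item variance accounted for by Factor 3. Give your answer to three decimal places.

0.311

SS loadings for Factor 3 = 0.38² + 0.23² + 0.30² + 0.25² + (-0.63)² + 0.83² + 0.86² = 2.1752
Proportion of variance = 2.1752 / 7 = 0.3107.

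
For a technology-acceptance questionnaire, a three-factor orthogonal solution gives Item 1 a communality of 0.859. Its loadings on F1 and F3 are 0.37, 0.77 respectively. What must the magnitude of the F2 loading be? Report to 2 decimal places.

0.36

Under orthogonal rotation h² = Σλ², so λ_F2² = h² − (0.7298) = 0.859 − 0.7298 = 0.1292.
|λ| = √0.1292 = 0.3594.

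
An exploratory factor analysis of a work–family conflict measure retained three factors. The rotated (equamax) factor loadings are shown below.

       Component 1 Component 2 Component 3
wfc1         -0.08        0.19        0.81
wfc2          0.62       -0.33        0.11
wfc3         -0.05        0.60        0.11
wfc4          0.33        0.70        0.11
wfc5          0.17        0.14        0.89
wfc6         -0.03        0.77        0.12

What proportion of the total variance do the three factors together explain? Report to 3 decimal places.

Communalities: 0.6986, 0.5054, 0.3746, 0.6110, 0.8406, 0.6082; Σh² = 3.6384.
Total variance with 6 standardized items is 6, so the solution explains 3.6384/6 = 0.6064.

0.606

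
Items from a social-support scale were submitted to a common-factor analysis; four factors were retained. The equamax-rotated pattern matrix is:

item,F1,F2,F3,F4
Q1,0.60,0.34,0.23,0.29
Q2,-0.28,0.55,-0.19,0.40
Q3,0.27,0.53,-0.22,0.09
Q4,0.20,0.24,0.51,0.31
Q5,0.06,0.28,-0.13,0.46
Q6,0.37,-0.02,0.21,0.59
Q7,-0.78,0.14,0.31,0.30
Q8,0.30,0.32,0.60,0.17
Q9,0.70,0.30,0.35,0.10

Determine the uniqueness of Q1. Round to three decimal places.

0.387

h² = 0.60² + 0.34² + 0.23² + 0.29² = 0.3600 + 0.1156 + 0.0529 + 0.0841 = 0.6126
Uniqueness u² = 1 − h² = 1 − 0.6126 = 0.3874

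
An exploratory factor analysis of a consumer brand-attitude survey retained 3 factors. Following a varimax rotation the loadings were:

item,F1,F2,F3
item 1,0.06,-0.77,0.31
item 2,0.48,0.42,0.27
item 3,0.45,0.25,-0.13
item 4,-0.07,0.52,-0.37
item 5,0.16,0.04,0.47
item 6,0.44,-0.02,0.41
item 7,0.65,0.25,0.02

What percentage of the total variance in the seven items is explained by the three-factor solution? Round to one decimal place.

42.3%

Communalities: 0.6926, 0.4797, 0.2819, 0.4122, 0.2481, 0.3621, 0.4854; Σh² = 2.9620.
Total variance with 7 standardized items is 7, so the solution explains 2.9620/7 = 0.4231 = 42.31%.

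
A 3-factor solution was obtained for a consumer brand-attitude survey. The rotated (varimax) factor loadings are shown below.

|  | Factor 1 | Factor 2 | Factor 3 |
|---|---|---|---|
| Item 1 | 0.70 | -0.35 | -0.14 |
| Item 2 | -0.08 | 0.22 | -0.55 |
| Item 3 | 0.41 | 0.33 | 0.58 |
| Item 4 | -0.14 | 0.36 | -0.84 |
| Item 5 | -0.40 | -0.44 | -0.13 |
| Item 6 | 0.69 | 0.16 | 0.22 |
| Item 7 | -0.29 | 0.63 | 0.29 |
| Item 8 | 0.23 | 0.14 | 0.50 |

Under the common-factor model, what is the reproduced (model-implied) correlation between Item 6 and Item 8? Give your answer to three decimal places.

0.291

r̂ = Σ λ_i·λ_j across factors = (0.69)(0.23) + (0.16)(0.14) + (0.22)(0.50)
  = +0.1587 +0.0224 +0.1100 = 0.2911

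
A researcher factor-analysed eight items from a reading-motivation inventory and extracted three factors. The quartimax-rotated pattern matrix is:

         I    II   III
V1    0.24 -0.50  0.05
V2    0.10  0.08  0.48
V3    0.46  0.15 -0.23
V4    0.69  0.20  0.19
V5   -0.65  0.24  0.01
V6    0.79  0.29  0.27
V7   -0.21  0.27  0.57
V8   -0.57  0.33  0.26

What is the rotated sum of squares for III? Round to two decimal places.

0.79

SS loadings for III = 0.05² + 0.48² + (-0.23)² + 0.19² + 0.01² + 0.27² + 0.57² + 0.26² = 0.0025 + 0.2304 + 0.0529 + 0.0361 + 0.0001 + 0.0729 + 0.3249 + 0.0676 = 0.7874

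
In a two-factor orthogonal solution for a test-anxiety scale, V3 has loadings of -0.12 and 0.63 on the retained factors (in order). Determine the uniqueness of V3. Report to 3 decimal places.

0.589

h² = (-0.12)² + 0.63² = 0.0144 + 0.3969 = 0.4113
Uniqueness u² = 1 − h² = 1 − 0.4113 = 0.5887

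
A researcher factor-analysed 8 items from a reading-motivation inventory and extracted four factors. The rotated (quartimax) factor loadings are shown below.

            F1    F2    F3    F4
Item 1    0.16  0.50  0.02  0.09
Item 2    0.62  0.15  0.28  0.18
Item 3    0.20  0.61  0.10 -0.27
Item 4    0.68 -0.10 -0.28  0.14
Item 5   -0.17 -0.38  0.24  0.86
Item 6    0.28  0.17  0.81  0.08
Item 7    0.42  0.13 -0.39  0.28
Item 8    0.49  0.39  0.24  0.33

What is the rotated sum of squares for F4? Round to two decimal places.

SS loadings for F4 = 0.09² + 0.18² + (-0.27)² + 0.14² + 0.86² + 0.08² + 0.28² + 0.33² = 0.0081 + 0.0324 + 0.0729 + 0.0196 + 0.7396 + 0.0064 + 0.0784 + 0.1089 = 1.0663

1.07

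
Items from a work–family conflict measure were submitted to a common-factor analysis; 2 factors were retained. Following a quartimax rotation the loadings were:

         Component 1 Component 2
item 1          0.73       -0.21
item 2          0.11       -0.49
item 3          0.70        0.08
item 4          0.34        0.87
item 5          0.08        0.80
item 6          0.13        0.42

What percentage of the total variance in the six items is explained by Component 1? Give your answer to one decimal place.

19.6%

SS loadings for Component 1 = 0.73² + 0.11² + 0.70² + 0.34² + 0.08² + 0.13² = 1.1739
With 6 standardized items, total variance = 6. Proportion = 1.1739/6 = 0.1956 → 19.57%.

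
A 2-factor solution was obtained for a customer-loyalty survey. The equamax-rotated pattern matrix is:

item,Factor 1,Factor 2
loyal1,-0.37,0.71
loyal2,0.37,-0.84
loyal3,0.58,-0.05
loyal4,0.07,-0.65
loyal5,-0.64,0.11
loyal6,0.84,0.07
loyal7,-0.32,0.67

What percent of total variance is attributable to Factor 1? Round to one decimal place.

26.2%

SS loadings for Factor 1 = (-0.37)² + 0.37² + 0.58² + 0.07² + (-0.64)² + 0.84² + (-0.32)² = 1.8327
With 7 standardized items, total variance = 7. Proportion = 1.8327/7 = 0.2618 → 26.18%.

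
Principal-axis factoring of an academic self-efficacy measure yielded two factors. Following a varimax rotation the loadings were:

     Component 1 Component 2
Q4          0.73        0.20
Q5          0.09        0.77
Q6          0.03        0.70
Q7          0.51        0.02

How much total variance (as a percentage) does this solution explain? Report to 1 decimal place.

Communalities: 0.5729, 0.6010, 0.4909, 0.2605; Σh² = 1.9253.
Total variance with 4 standardized items is 4, so the solution explains 1.9253/4 = 0.4813 = 48.13%.

48.1%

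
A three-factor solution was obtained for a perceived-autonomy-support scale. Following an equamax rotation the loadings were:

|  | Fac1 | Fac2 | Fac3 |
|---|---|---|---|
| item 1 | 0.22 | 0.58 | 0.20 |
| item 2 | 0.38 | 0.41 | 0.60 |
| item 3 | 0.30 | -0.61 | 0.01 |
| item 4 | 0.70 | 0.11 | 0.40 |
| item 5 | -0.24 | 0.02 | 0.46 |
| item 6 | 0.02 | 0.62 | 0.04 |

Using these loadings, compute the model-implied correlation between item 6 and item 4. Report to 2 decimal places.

r̂ = Σ λ_i·λ_j across factors = (0.02)(0.70) + (0.62)(0.11) + (0.04)(0.40)
  = +0.0140 +0.0682 +0.0160 = 0.0982

0.10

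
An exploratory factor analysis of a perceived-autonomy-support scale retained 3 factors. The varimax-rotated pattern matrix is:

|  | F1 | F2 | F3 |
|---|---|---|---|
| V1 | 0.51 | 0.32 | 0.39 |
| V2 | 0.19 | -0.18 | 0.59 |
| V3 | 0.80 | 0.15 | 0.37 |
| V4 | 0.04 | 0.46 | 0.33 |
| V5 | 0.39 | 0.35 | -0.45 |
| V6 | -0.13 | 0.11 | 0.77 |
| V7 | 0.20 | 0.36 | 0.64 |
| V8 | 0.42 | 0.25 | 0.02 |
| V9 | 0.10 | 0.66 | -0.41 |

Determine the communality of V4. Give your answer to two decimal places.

0.32

h² = 0.04² + 0.46² + 0.33² = 0.0016 + 0.2116 + 0.1089 = 0.3221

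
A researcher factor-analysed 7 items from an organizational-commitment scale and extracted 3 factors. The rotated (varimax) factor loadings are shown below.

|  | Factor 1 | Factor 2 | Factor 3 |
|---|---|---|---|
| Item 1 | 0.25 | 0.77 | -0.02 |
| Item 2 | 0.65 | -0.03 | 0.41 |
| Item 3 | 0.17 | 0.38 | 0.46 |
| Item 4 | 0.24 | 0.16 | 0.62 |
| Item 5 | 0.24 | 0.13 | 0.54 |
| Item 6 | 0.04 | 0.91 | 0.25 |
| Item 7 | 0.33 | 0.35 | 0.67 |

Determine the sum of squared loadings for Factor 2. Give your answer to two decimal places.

1.73

SS loadings for Factor 2 = 0.77² + (-0.03)² + 0.38² + 0.16² + 0.13² + 0.91² + 0.35² = 0.5929 + 0.0009 + 0.1444 + 0.0256 + 0.0169 + 0.8281 + 0.1225 = 1.7313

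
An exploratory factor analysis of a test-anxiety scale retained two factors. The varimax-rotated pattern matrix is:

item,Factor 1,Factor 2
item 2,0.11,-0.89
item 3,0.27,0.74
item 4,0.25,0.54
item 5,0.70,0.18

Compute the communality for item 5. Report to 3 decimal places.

h² = 0.70² + 0.18² = 0.4900 + 0.0324 = 0.5224

0.522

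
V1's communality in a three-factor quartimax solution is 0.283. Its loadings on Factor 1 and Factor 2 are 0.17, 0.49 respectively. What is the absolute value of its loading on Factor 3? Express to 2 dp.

0.12

Under orthogonal rotation h² = Σλ², so λ_Factor 3² = h² − (0.2690) = 0.283 − 0.2690 = 0.0140.
|λ| = √0.0140 = 0.1183.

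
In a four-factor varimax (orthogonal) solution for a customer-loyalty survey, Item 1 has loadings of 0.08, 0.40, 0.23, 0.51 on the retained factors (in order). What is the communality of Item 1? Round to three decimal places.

0.479

h² = 0.08² + 0.40² + 0.23² + 0.51² = 0.0064 + 0.1600 + 0.0529 + 0.2601 = 0.4794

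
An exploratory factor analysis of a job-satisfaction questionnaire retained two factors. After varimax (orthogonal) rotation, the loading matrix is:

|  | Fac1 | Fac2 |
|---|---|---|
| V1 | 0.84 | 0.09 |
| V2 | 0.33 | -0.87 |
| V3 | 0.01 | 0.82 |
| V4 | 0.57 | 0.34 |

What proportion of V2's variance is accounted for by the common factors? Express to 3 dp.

h² = 0.33² + (-0.87)² = 0.1089 + 0.7569 = 0.8658

0.866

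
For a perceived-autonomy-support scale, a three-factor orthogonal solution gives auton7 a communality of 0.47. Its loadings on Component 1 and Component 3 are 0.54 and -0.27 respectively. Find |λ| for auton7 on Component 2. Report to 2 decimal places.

Under orthogonal rotation h² = Σλ², so λ_Component 2² = h² − (0.3645) = 0.47 − 0.3645 = 0.1055.
|λ| = √0.1055 = 0.3248.

0.32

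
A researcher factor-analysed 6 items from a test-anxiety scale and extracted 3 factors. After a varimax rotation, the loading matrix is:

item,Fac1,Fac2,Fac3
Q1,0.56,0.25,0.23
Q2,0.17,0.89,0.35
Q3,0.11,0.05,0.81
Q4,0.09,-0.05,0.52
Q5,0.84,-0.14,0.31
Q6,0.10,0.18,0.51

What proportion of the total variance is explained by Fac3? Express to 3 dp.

0.243

SS loadings for Fac3 = 0.23² + 0.35² + 0.81² + 0.52² + 0.31² + 0.51² = 1.4581
Proportion of variance = 1.4581 / 6 = 0.2430.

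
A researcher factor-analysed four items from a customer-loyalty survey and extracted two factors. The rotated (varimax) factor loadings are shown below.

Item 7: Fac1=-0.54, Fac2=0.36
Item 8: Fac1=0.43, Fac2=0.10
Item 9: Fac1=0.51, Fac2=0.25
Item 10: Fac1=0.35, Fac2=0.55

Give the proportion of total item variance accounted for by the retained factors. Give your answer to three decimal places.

SS loadings by factor: 0.8591, 0.5046; total = 1.3637.
Total variance with 4 standardized items is 4, so the solution explains 1.3637/4 = 0.3409.

0.341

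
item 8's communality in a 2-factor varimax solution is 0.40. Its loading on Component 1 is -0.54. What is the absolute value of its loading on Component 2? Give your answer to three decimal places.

Under orthogonal rotation h² = Σλ², so λ_Component 2² = h² − (0.2916) = 0.40 − 0.2916 = 0.1084.
|λ| = √0.1084 = 0.3292.

0.329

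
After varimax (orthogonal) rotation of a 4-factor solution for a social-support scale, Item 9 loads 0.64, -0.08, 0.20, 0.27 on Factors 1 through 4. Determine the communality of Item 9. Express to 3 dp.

0.529

h² = 0.64² + (-0.08)² + 0.20² + 0.27² = 0.4096 + 0.0064 + 0.0400 + 0.0729 = 0.5289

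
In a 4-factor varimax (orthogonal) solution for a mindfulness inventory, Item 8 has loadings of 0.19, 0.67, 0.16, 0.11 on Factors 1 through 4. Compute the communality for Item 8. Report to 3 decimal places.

h² = 0.19² + 0.67² + 0.16² + 0.11² = 0.0361 + 0.4489 + 0.0256 + 0.0121 = 0.5227

0.523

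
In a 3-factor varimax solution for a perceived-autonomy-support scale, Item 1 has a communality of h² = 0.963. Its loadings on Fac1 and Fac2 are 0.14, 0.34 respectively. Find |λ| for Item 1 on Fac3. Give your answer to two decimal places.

0.91

Under orthogonal rotation h² = Σλ², so λ_Fac3² = h² − (0.1352) = 0.963 − 0.1352 = 0.8278.
|λ| = √0.8278 = 0.9098.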